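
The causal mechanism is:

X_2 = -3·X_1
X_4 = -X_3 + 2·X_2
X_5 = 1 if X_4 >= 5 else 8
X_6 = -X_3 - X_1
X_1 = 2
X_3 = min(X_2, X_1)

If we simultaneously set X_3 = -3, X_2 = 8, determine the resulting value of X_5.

1

Setting X_3 = -3, X_2 = 8 by intervention discards those variables' equations.
X_4 = -X_3 + 2·X_2  [with X_3=-3, X_2=8]  = 19
X_5 = 1 if X_4 >= 5 else 8  [with X_4=19]  = 1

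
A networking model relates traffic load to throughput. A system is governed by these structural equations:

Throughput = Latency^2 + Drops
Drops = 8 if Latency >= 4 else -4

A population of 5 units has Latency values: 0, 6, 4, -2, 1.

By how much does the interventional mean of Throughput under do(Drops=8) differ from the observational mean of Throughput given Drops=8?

-14.6

The intervention sets Drops=8 in all 5 units regardless of Latency. Recomputing Throughput per unit gives 8, 44, 24, 12, 9; average 19.4.
Conditioning on Drops=8 selects the 2 unit(s) with Latency ∈ {6, 4}. Their Throughput values: 44, 24. Mean = 34.
Difference = 19.4 − 34 = -14.6.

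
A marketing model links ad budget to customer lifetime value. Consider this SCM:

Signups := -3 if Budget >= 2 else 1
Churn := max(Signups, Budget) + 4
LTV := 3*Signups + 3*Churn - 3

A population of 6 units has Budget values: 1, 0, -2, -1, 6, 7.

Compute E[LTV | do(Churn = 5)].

do(Churn=5) breaks Churn's dependence on Budget. With Churn=5 fixed, LTV across the units is 15, 15, 15, 15, 3, 3, mean 11.

11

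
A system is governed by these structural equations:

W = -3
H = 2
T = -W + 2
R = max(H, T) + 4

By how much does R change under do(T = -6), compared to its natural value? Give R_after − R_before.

-3

The intervention breaks the incoming arrows to T: T = -W + 2 no longer applies, and T = -6.
R = max(H, T) + 4  [with H=2, T=-6]  = 6
Without intervention: T = -W + 2  [with W=-3]  = 5; R = max(H, T) + 4  [with H=2, T=5]  = 9.
Change = 6 − 9 = -3.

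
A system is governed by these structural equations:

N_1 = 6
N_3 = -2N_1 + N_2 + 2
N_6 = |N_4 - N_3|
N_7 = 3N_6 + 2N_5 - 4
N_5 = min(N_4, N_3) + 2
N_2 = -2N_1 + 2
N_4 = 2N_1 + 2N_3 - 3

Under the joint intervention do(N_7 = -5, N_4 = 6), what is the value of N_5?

-18

Under do(N_7 = -5, N_4 = 6), each intervened variable's structural equation is replaced by its fixed value.
N_2 = -2N_1 + 2  [with N_1=6]  = -10
N_3 = -2N_1 + N_2 + 2  [with N_1=6, N_2=-10]  = -20
N_5 = min(N_4, N_3) + 2  [with N_4=6, N_3=-20]  = -18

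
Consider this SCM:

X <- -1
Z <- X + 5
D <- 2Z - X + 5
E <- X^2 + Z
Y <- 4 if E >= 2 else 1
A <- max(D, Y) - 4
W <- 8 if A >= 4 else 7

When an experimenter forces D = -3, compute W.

7

The intervention breaks the incoming arrows to D: D <- 2Z - X + 5 no longer applies, and D = -3.
Z = X + 5  [with X=-1]  = 4
E = X^2 + Z  [with X=-1, Z=4]  = 5
Y = 4 if E >= 2 else 1  [with E=5]  = 4
A = max(D, Y) - 4  [with D=-3, Y=4]  = 0
W = 8 if A >= 4 else 7  [with A=0]  = 7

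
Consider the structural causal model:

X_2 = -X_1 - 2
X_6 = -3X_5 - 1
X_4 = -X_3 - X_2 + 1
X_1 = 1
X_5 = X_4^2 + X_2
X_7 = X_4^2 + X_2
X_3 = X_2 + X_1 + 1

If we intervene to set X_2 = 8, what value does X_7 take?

Under do(X_2=8), the mechanism X_2 = -X_1 - 2 is discarded; X_2 is fixed at 8.
X_3 = X_2 + X_1 + 1  [with X_2=8, X_1=1]  = 10
X_4 = -X_3 - X_2 + 1  [with X_3=10, X_2=8]  = -17
X_7 = X_4^2 + X_2  [with X_4=-17, X_2=8]  = 297

297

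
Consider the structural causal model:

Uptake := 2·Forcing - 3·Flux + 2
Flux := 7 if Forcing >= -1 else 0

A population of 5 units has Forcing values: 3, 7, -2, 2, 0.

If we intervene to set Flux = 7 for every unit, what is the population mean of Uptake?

-15

The intervention sets Flux=7 in all 5 units regardless of Forcing. Recomputing Uptake per unit gives -13, -5, -23, -15, -19; average -15.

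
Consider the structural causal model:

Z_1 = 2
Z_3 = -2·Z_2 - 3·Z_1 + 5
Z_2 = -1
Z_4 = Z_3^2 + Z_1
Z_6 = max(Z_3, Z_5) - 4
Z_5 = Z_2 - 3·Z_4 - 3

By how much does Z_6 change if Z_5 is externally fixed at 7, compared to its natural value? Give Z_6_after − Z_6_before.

6

The intervention breaks the incoming arrows to Z_5: Z_5 = Z_2 - 3·Z_4 - 3 no longer applies, and Z_5 = 7.
Z_3 = -2·Z_2 - 3·Z_1 + 5  [with Z_2=-1, Z_1=2]  = 1
Z_6 = max(Z_3, Z_5) - 4  [with Z_3=1, Z_5=7]  = 3
Without intervention: Z_3 = -2·Z_2 - 3·Z_1 + 5  [with Z_2=-1, Z_1=2]  = 1; Z_4 = Z_3^2 + Z_1  [with Z_3=1, Z_1=2]  = 3; Z_5 = Z_2 - 3·Z_4 - 3  [with Z_2=-1, Z_4=3]  = -13; Z_6 = max(Z_3, Z_5) - 4  [with Z_3=1, Z_5=-13]  = -3.
Change = 3 − (-3) = 6.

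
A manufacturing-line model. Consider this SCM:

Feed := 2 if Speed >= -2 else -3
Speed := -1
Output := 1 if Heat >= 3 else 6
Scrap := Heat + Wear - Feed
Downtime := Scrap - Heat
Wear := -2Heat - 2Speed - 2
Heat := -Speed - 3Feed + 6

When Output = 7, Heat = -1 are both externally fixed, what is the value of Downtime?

Under do(Output = 7, Heat = -1), each intervened variable's structural equation is replaced by its fixed value.
Feed = 2 if Speed >= -2 else -3  [with Speed=-1]  = 2
Wear = -2Heat - 2Speed - 2  [with Heat=-1, Speed=-1]  = 2
Scrap = Heat + Wear - Feed  [with Heat=-1, Wear=2, Feed=2]  = -1
Downtime = Scrap - Heat  [with Scrap=-1, Heat=-1]  = 0

0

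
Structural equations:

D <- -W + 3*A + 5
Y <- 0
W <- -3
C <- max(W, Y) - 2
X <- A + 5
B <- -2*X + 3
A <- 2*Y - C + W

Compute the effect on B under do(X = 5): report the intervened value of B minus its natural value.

-2

Intervening sets X = 5 and removes its equation (X <- A + 5).
B = -2*X + 3  [with X=5]  = -7
Without intervention: C = max(W, Y) - 2  [with W=-3, Y=0]  = -2; A = 2*Y - C + W  [with Y=0, C=-2, W=-3]  = -1; X = A + 5  [with A=-1]  = 4; B = -2*X + 3  [with X=4]  = -5.
Change = -7 − (-5) = -2.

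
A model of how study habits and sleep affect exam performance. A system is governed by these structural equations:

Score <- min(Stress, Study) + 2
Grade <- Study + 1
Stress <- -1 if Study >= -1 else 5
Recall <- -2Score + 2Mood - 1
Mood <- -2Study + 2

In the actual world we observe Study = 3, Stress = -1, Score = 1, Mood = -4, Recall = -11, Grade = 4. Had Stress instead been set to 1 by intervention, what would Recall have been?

do(Stress=1) replaces the equation Stress <- -1 if Study >= -1 else 5 with the constant Stress = 1.
Score = min(Stress, Study) + 2  [with Stress=1, Study=3]  = 3
Mood = -2Study + 2  [with Study=3]  = -4
Recall = -2Score + 2Mood - 1  [with Score=3, Mood=-4]  = -15

-15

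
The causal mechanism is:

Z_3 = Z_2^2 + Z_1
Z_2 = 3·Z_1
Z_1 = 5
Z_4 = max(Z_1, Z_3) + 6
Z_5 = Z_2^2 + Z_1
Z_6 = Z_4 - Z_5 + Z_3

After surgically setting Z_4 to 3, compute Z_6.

Under do(Z_4=3), the mechanism Z_4 = max(Z_1, Z_3) + 6 is discarded; Z_4 is fixed at 3.
Z_2 = 3·Z_1  [with Z_1=5]  = 15
Z_3 = Z_2^2 + Z_1  [with Z_2=15, Z_1=5]  = 230
Z_5 = Z_2^2 + Z_1  [with Z_2=15, Z_1=5]  = 230
Z_6 = Z_4 - Z_5 + Z_3  [with Z_4=3, Z_5=230, Z_3=230]  = 3

3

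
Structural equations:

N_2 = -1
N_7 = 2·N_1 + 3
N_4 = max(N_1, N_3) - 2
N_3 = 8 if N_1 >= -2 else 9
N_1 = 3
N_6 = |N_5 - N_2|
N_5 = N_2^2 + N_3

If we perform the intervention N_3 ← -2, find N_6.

The intervention breaks the incoming arrows to N_3: N_3 = 8 if N_1 >= -2 else 9 no longer applies, and N_3 = -2.
N_5 = N_2^2 + N_3  [with N_2=-1, N_3=-2]  = -1
N_6 = |N_5 - N_2|  [with N_5=-1, N_2=-1]  = 0

0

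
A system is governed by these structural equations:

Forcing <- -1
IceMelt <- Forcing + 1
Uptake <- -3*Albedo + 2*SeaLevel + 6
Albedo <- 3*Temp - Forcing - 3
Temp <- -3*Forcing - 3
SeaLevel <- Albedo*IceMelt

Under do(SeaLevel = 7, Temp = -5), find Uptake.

71

The joint intervention fixes SeaLevel = 7, Temp = -5, removing each variable's own equation.
Albedo = 3*Temp - Forcing - 3  [with Temp=-5, Forcing=-1]  = -17
Uptake = -3*Albedo + 2*SeaLevel + 6  [with Albedo=-17, SeaLevel=7]  = 71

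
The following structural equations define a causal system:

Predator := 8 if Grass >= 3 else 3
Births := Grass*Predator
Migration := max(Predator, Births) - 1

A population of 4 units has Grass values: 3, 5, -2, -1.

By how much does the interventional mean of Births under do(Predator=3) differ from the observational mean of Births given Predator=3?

Every unit gets Predator=3 under the intervention. Births values become 9, 15, -6, -3; E[Births|do(Predator=3)] = 3.75.
Observing Predator=3 restricts to units where Predator's equation naturally yields 3: Grass ∈ {-2, -1}. In that subpopulation Births = -6, -3, mean -4.5.
Difference = 3.75 − (-4.5) = 8.25.

8.25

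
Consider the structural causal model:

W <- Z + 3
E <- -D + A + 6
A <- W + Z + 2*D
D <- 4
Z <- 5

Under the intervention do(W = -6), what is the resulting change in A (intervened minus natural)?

The intervention breaks the incoming arrows to W: W <- Z + 3 no longer applies, and W = -6.
A = W + Z + 2*D  [with W=-6, Z=5, D=4]  = 7
Without intervention: W = Z + 3  [with Z=5]  = 8; A = W + Z + 2*D  [with W=8, Z=5, D=4]  = 21.
Change = 7 − 21 = -14.

-14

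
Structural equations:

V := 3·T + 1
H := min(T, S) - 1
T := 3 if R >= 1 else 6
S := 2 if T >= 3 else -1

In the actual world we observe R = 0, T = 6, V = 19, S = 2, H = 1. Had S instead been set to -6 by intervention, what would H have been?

Intervening sets S = -6 and removes its equation (S := 2 if T >= 3 else -1).
T = 3 if R >= 1 else 6  [with R=0]  = 6
H = min(T, S) - 1  [with T=6, S=-6]  = -7

-7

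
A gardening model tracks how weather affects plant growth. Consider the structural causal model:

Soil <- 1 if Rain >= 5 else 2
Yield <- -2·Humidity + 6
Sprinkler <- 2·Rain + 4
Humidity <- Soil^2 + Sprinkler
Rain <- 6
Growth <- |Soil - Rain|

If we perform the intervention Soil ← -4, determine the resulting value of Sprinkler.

Under do(Soil=-4), the mechanism Soil <- 1 if Rain >= 5 else 2 is discarded; Soil is fixed at -4.
Since Sprinkler is not a descendant of the intervened variable, it is unaffected.
Sprinkler = 2·Rain + 4  [with Rain=6]  = 16

16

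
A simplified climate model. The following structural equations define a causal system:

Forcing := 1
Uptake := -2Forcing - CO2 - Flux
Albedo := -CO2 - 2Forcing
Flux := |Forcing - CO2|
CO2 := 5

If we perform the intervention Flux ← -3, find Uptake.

Intervening sets Flux = -3 and removes its equation (Flux := |Forcing - CO2|).
Uptake = -2Forcing - CO2 - Flux  [with Forcing=1, CO2=5, Flux=-3]  = -4

-4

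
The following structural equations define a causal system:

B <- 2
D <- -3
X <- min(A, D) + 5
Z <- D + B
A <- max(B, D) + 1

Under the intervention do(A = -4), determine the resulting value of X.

1

The intervention breaks the incoming arrows to A: A <- max(B, D) + 1 no longer applies, and A = -4.
X = min(A, D) + 5  [with A=-4, D=-3]  = 1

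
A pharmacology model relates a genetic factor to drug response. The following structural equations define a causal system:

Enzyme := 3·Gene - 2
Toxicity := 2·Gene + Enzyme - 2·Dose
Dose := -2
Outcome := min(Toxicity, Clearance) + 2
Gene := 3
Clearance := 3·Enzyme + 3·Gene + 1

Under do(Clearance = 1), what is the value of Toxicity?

17

The intervention breaks the incoming arrows to Clearance: Clearance := 3·Enzyme + 3·Gene + 1 no longer applies, and Clearance = 1.
Since Toxicity is not a descendant of the intervened variable, it is unaffected.
Enzyme = 3·Gene - 2  [with Gene=3]  = 7
Toxicity = 2·Gene + Enzyme - 2·Dose  [with Gene=3, Enzyme=7, Dose=-2]  = 17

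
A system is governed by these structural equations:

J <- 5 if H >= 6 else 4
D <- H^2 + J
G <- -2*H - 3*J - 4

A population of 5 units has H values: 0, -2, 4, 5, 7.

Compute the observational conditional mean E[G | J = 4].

-19.5

E[G|J=4] averages over only the 4 units with J=4 (H = 0, -2, 4, 5): G = -16, -12, -24, -26, mean -19.5.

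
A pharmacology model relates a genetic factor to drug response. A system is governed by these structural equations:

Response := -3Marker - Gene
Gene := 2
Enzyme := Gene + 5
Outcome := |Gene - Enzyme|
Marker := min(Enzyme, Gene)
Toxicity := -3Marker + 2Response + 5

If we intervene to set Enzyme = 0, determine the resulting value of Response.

-2

Under do(Enzyme=0), the mechanism Enzyme := Gene + 5 is discarded; Enzyme is fixed at 0.
Marker = min(Enzyme, Gene)  [with Enzyme=0, Gene=2]  = 0
Response = -3Marker - Gene  [with Marker=0, Gene=2]  = -2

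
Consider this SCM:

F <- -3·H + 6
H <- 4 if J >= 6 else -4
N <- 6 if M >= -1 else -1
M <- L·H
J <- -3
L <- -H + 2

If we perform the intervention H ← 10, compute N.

-1

Under do(H=10), the mechanism H <- 4 if J >= 6 else -4 is discarded; H is fixed at 10.
L = -H + 2  [with H=10]  = -8
M = L·H  [with L=-8, H=10]  = -80
N = 6 if M >= -1 else -1  [with M=-80]  = -1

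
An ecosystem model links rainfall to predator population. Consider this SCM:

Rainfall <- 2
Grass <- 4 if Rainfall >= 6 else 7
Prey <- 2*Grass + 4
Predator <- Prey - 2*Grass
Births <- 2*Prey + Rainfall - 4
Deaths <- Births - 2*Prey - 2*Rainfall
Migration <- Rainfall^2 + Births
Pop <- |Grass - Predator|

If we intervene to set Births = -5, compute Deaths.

The intervention breaks the incoming arrows to Births: Births <- 2*Prey + Rainfall - 4 no longer applies, and Births = -5.
Grass = 4 if Rainfall >= 6 else 7  [with Rainfall=2]  = 7
Prey = 2*Grass + 4  [with Grass=7]  = 18
Deaths = Births - 2*Prey - 2*Rainfall  [with Births=-5, Prey=18, Rainfall=2]  = -45

-45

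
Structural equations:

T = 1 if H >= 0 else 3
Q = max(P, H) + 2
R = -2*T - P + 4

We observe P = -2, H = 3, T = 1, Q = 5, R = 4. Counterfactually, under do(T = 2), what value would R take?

2

do(T=2) replaces the equation T = 1 if H >= 0 else 3 with the constant T = 2.
R = -2*T - P + 4  [with T=2, P=-2]  = 2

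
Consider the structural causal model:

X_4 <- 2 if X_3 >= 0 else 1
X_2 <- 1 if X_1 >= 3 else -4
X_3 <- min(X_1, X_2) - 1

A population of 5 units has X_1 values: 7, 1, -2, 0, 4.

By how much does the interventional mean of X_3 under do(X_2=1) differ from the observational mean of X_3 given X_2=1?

The intervention sets X_2=1 in all 5 units regardless of X_1. Recomputing X_3 per unit gives 0, 0, -3, -1, 0; average -0.8.
Observing X_2=1 restricts to units where X_2's equation naturally yields 1: X_1 ∈ {7, 4}. In that subpopulation X_3 = 0, 0, mean 0.
Difference = -0.8 − 0 = -0.8.

-0.8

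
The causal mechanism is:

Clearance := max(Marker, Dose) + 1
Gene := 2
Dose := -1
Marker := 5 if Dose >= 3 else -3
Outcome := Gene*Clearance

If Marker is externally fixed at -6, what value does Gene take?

2

Under do(Marker=-6), the mechanism Marker := 5 if Dose >= 3 else -3 is discarded; Marker is fixed at -6.
Gene is not downstream of the intervention, so its value is determined by the original equations.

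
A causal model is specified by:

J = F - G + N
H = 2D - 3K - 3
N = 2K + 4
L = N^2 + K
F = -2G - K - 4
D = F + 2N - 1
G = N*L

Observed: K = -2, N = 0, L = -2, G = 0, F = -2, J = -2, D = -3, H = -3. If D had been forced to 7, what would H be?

do(D=7) replaces the equation D = F + 2N - 1 with the constant D = 7.
H = 2D - 3K - 3  [with D=7, K=-2]  = 17

17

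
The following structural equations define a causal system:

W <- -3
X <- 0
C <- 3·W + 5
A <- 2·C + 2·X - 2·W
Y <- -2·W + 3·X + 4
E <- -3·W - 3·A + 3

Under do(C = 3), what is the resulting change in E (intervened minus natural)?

-42

The intervention breaks the incoming arrows to C: C <- 3·W + 5 no longer applies, and C = 3.
A = 2·C + 2·X - 2·W  [with C=3, X=0, W=-3]  = 12
E = -3·W - 3·A + 3  [with W=-3, A=12]  = -24
Without intervention: C = 3·W + 5  [with W=-3]  = -4; A = 2·C + 2·X - 2·W  [with C=-4, X=0, W=-3]  = -2; E = -3·W - 3·A + 3  [with W=-3, A=-2]  = 18.
Change = -24 − 18 = -42.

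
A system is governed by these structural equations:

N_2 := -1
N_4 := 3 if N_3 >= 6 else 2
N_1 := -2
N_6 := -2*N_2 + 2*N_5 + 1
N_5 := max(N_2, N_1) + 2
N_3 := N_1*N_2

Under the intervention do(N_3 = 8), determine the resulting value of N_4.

The intervention breaks the incoming arrows to N_3: N_3 := N_1*N_2 no longer applies, and N_3 = 8.
N_4 = 3 if N_3 >= 6 else 2  [with N_3=8]  = 3

3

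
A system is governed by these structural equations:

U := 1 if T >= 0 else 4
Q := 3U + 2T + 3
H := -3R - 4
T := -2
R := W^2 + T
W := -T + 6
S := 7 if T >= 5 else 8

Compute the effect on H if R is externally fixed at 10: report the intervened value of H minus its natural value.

The intervention breaks the incoming arrows to R: R := W^2 + T no longer applies, and R = 10.
H = -3R - 4  [with R=10]  = -34
Without intervention: W = -T + 6  [with T=-2]  = 8; R = W^2 + T  [with W=8, T=-2]  = 62; H = -3R - 4  [with R=62]  = -190.
Change = -34 − (-190) = 156.

156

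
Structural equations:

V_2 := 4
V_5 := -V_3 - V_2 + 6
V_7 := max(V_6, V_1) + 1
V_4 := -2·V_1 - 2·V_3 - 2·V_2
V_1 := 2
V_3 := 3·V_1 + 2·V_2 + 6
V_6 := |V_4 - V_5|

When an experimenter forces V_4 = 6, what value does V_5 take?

Intervening sets V_4 = 6 and removes its equation (V_4 := -2·V_1 - 2·V_3 - 2·V_2).
No directed path runs from V_4 to V_5, so V_5 keeps its natural value.
V_3 = 3·V_1 + 2·V_2 + 6  [with V_1=2, V_2=4]  = 20
V_5 = -V_3 - V_2 + 6  [with V_3=20, V_2=4]  = -18

-18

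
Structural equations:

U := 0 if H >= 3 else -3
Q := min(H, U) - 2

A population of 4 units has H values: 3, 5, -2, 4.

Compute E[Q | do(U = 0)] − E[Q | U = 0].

Every unit gets U=0 under the intervention. Q values become -2, -2, -4, -2; E[Q|do(U=0)] = -2.5.
Observing U=0 restricts to units where U's equation naturally yields 0: H ∈ {3, 5, 4}. In that subpopulation Q = -2, -2, -2, mean -2.
Difference = -2.5 − (-2) = -0.5.

-0.5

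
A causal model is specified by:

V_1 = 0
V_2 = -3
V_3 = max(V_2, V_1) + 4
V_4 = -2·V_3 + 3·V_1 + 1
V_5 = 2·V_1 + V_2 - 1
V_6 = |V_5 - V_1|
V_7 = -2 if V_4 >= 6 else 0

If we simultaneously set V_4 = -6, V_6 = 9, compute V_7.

Setting V_4 = -6, V_6 = 9 by intervention discards those variables' equations.
V_7 = -2 if V_4 >= 6 else 0  [with V_4=-6]  = 0

0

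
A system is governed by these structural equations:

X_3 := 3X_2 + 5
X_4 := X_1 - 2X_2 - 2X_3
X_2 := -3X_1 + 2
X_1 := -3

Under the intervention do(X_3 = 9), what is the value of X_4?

-43

The intervention breaks the incoming arrows to X_3: X_3 := 3X_2 + 5 no longer applies, and X_3 = 9.
X_2 = -3X_1 + 2  [with X_1=-3]  = 11
X_4 = X_1 - 2X_2 - 2X_3  [with X_1=-3, X_2=11, X_3=9]  = -43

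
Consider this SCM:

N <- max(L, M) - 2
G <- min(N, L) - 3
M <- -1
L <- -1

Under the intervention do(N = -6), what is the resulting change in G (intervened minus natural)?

-3

The intervention breaks the incoming arrows to N: N <- max(L, M) - 2 no longer applies, and N = -6.
G = min(N, L) - 3  [with N=-6, L=-1]  = -9
Without intervention: N = max(L, M) - 2  [with L=-1, M=-1]  = -3; G = min(N, L) - 3  [with N=-3, L=-1]  = -6.
Change = -9 − (-6) = -3.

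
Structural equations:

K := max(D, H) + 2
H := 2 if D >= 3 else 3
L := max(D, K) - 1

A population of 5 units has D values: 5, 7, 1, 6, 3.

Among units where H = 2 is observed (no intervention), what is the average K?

7.25

E[K|H=2] averages over only the 4 units with H=2 (D = 5, 7, 6, 3): K = 7, 9, 8, 5, mean 7.25.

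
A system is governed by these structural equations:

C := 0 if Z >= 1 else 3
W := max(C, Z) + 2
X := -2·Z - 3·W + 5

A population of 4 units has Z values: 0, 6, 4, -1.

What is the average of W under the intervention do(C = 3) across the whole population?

6

Under do(C=3), C's equation is replaced by C=3 for every unit. Per-unit W: 5, 8, 6, 5. Mean = 6.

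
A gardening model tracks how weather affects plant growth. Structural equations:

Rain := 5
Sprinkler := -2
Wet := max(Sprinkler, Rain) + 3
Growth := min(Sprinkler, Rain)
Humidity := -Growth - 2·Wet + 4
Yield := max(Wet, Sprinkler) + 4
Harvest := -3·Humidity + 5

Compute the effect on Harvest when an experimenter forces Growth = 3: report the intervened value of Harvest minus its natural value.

The intervention breaks the incoming arrows to Growth: Growth := min(Sprinkler, Rain) no longer applies, and Growth = 3.
Wet = max(Sprinkler, Rain) + 3  [with Sprinkler=-2, Rain=5]  = 8
Humidity = -Growth - 2·Wet + 4  [with Growth=3, Wet=8]  = -15
Harvest = -3·Humidity + 5  [with Humidity=-15]  = 50
Without intervention: Wet = max(Sprinkler, Rain) + 3  [with Sprinkler=-2, Rain=5]  = 8; Growth = min(Sprinkler, Rain)  [with Sprinkler=-2, Rain=5]  = -2; Humidity = -Growth - 2·Wet + 4  [with Growth=-2, Wet=8]  = -10; Harvest = -3·Humidity + 5  [with Humidity=-10]  = 35.
Change = 50 − 35 = 15.

15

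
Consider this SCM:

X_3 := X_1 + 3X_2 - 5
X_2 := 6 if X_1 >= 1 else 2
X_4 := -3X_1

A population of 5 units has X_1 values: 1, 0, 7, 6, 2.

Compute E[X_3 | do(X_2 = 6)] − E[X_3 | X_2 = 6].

Under do(X_2=6), X_2's equation is replaced by X_2=6 for every unit. Per-unit X_3: 14, 13, 20, 19, 15. Mean = 16.2.
Conditioning on X_2=6 selects the 4 unit(s) with X_1 ∈ {1, 7, 6, 2}. Their X_3 values: 14, 20, 19, 15. Mean = 17.
Difference = 16.2 − 17 = -0.8.

-0.8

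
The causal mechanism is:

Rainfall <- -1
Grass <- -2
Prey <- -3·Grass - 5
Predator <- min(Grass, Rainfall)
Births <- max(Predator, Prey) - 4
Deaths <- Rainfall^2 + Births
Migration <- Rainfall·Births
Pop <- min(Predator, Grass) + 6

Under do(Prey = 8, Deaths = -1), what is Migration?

Under do(Prey = 8, Deaths = -1), each intervened variable's structural equation is replaced by its fixed value.
Predator = min(Grass, Rainfall)  [with Grass=-2, Rainfall=-1]  = -2
Births = max(Predator, Prey) - 4  [with Predator=-2, Prey=8]  = 4
Migration = Rainfall·Births  [with Rainfall=-1, Births=4]  = -4

-4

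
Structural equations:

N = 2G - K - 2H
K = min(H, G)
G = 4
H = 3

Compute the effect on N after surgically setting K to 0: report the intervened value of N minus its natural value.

3

The intervention breaks the incoming arrows to K: K = min(H, G) no longer applies, and K = 0.
N = 2G - K - 2H  [with G=4, K=0, H=3]  = 2
Without intervention: K = min(H, G)  [with H=3, G=4]  = 3; N = 2G - K - 2H  [with G=4, K=3, H=3]  = -1.
Change = 2 − (-1) = 3.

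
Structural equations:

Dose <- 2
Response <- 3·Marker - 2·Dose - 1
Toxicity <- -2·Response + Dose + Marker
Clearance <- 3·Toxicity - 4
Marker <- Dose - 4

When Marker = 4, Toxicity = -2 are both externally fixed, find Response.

7

The joint intervention fixes Marker = 4, Toxicity = -2, removing each variable's own equation.
Response = 3·Marker - 2·Dose - 1  [with Marker=4, Dose=2]  = 7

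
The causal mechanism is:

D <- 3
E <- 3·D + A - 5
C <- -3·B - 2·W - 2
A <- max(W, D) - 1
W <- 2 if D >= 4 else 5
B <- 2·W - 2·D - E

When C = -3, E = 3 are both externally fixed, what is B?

1

Setting C = -3, E = 3 by intervention discards those variables' equations.
W = 2 if D >= 4 else 5  [with D=3]  = 5
B = 2·W - 2·D - E  [with W=5, D=3, E=3]  = 1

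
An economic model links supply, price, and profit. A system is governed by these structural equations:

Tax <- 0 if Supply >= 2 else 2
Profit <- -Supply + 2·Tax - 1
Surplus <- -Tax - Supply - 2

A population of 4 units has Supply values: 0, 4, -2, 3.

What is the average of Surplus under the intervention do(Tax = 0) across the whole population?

-3.25

do(Tax=0) breaks Tax's dependence on Supply. With Tax=0 fixed, Surplus across the units is -2, -6, 0, -5, mean -3.25.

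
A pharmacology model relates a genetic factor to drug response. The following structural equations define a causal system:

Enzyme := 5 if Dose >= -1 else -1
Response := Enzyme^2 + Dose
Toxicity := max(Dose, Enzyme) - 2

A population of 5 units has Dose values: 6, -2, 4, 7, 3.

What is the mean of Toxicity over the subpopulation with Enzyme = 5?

3.75

Conditioning on Enzyme=5 selects the 4 unit(s) with Dose ∈ {6, 4, 7, 3}. Their Toxicity values: 4, 3, 5, 3. Mean = 3.75.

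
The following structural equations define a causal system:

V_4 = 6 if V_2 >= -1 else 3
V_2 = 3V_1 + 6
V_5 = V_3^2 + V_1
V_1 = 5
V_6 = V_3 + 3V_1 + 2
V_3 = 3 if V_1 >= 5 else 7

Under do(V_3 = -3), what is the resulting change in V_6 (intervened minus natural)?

The intervention breaks the incoming arrows to V_3: V_3 = 3 if V_1 >= 5 else 7 no longer applies, and V_3 = -3.
V_6 = V_3 + 3V_1 + 2  [with V_3=-3, V_1=5]  = 14
Without intervention: V_3 = 3 if V_1 >= 5 else 7  [with V_1=5]  = 3; V_6 = V_3 + 3V_1 + 2  [with V_3=3, V_1=5]  = 20.
Change = 14 − 20 = -6.

-6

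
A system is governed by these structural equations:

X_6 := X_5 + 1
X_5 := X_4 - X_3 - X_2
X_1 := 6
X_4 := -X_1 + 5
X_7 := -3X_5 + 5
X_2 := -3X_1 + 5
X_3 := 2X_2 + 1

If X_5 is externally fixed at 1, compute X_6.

The intervention breaks the incoming arrows to X_5: X_5 := X_4 - X_3 - X_2 no longer applies, and X_5 = 1.
X_6 = X_5 + 1  [with X_5=1]  = 2

2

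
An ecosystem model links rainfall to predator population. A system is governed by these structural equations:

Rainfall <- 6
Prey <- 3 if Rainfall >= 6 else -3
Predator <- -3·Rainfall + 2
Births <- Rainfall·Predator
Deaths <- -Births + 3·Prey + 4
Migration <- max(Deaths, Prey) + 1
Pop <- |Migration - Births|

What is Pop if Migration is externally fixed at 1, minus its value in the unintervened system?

-109

Intervening sets Migration = 1 and removes its equation (Migration <- max(Deaths, Prey) + 1).
Predator = -3·Rainfall + 2  [with Rainfall=6]  = -16
Births = Rainfall·Predator  [with Rainfall=6, Predator=-16]  = -96
Pop = |Migration - Births|  [with Migration=1, Births=-96]  = 97
Without intervention: Prey = 3 if Rainfall >= 6 else -3  [with Rainfall=6]  = 3; Predator = -3·Rainfall + 2  [with Rainfall=6]  = -16; Births = Rainfall·Predator  [with Rainfall=6, Predator=-16]  = -96; Deaths = -Births + 3·Prey + 4  [with Births=-96, Prey=3]  = 109; Migration = max(Deaths, Prey) + 1  [with Deaths=109, Prey=3]  = 110; Pop = |Migration - Births|  [with Migration=110, Births=-96]  = 206.
Change = 97 − 206 = -109.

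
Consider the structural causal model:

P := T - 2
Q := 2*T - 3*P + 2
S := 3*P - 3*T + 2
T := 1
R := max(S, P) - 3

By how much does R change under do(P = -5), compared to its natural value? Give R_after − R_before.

-4

Under do(P=-5), the mechanism P := T - 2 is discarded; P is fixed at -5.
S = 3*P - 3*T + 2  [with P=-5, T=1]  = -16
R = max(S, P) - 3  [with S=-16, P=-5]  = -8
Without intervention: P = T - 2  [with T=1]  = -1; S = 3*P - 3*T + 2  [with P=-1, T=1]  = -4; R = max(S, P) - 3  [with S=-4, P=-1]  = -4.
Change = -8 − (-4) = -4.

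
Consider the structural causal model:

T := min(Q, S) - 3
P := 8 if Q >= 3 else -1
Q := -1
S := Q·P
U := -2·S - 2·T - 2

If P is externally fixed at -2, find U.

do(P=-2) replaces the equation P := 8 if Q >= 3 else -1 with the constant P = -2.
S = Q·P  [with Q=-1, P=-2]  = 2
T = min(Q, S) - 3  [with Q=-1, S=2]  = -4
U = -2·S - 2·T - 2  [with S=2, T=-4]  = 2

2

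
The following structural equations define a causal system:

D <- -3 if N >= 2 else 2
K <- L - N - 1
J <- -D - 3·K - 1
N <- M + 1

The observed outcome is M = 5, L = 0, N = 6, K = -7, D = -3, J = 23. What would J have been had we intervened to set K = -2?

Under do(K=-2), the mechanism K <- L - N - 1 is discarded; K is fixed at -2.
N = M + 1  [with M=5]  = 6
D = -3 if N >= 2 else 2  [with N=6]  = -3
J = -D - 3·K - 1  [with D=-3, K=-2]  = 8

8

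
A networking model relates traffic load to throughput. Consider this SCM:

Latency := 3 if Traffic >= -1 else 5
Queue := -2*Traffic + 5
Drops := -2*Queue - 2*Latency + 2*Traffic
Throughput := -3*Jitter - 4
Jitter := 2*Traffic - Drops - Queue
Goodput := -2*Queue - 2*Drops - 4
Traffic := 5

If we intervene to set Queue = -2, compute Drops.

8

The intervention breaks the incoming arrows to Queue: Queue := -2*Traffic + 5 no longer applies, and Queue = -2.
Latency = 3 if Traffic >= -1 else 5  [with Traffic=5]  = 3
Drops = -2*Queue - 2*Latency + 2*Traffic  [with Queue=-2, Latency=3, Traffic=5]  = 8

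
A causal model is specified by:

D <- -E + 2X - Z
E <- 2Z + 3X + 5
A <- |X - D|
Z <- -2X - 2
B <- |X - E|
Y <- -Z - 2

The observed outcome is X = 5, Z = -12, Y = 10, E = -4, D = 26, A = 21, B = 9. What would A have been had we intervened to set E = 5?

12

Under do(E=5), the mechanism E <- 2Z + 3X + 5 is discarded; E is fixed at 5.
Z = -2X - 2  [with X=5]  = -12
D = -E + 2X - Z  [with E=5, X=5, Z=-12]  = 17
A = |X - D|  [with X=5, D=17]  = 12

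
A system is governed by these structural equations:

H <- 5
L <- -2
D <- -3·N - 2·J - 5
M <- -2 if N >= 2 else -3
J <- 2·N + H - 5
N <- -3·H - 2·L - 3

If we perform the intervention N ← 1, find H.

5

Under do(N=1), the mechanism N <- -3·H - 2·L - 3 is discarded; N is fixed at 1.
H is not downstream of the intervention, so its value is determined by the original equations.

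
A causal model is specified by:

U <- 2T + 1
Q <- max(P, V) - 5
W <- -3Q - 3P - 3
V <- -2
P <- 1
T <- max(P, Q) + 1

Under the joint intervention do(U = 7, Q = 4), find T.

Under do(U = 7, Q = 4), each intervened variable's structural equation is replaced by its fixed value.
T = max(P, Q) + 1  [with P=1, Q=4]  = 5

5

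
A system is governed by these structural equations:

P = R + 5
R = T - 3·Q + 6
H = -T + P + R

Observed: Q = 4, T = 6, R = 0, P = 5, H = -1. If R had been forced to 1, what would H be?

1

do(R=1) replaces the equation R = T - 3·Q + 6 with the constant R = 1.
P = R + 5  [with R=1]  = 6
H = -T + P + R  [with T=6, P=6, R=1]  = 1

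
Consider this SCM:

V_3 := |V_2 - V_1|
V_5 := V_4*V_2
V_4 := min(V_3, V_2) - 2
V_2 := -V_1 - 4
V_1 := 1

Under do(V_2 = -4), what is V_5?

do(V_2=-4) replaces the equation V_2 := -V_1 - 4 with the constant V_2 = -4.
V_3 = |V_2 - V_1|  [with V_2=-4, V_1=1]  = 5
V_4 = min(V_3, V_2) - 2  [with V_3=5, V_2=-4]  = -6
V_5 = V_4*V_2  [with V_4=-6, V_2=-4]  = 24

24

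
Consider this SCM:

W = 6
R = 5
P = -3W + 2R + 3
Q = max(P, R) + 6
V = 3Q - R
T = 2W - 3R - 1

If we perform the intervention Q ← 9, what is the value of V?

Intervening sets Q = 9 and removes its equation (Q = max(P, R) + 6).
V = 3Q - R  [with Q=9, R=5]  = 22

22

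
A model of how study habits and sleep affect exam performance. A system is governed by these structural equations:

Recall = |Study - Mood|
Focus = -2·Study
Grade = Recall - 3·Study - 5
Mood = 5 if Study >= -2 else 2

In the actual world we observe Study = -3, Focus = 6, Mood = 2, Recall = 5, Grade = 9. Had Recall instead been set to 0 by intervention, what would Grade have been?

4

Intervening sets Recall = 0 and removes its equation (Recall = |Study - Mood|).
Grade = Recall - 3·Study - 5  [with Recall=0, Study=-3]  = 4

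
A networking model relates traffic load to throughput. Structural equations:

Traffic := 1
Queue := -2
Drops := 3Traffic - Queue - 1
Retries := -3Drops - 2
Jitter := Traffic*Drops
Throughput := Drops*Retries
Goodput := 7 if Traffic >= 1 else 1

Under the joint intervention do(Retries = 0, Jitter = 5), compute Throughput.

0

The joint intervention fixes Retries = 0, Jitter = 5, removing each variable's own equation.
Drops = 3Traffic - Queue - 1  [with Traffic=1, Queue=-2]  = 4
Throughput = Drops*Retries  [with Drops=4, Retries=0]  = 0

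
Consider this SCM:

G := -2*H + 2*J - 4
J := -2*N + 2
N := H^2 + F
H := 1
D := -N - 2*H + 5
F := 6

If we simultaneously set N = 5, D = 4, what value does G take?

Setting N = 5, D = 4 by intervention discards those variables' equations.
J = -2*N + 2  [with N=5]  = -8
G = -2*H + 2*J - 4  [with H=1, J=-8]  = -22

-22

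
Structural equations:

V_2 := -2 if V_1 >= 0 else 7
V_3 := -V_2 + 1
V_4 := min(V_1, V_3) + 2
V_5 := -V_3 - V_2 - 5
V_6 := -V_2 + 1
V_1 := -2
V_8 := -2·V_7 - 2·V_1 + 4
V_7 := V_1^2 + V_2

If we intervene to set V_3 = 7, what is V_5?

do(V_3=7) replaces the equation V_3 := -V_2 + 1 with the constant V_3 = 7.
V_2 = -2 if V_1 >= 0 else 7  [with V_1=-2]  = 7
V_5 = -V_3 - V_2 - 5  [with V_3=7, V_2=7]  = -19

-19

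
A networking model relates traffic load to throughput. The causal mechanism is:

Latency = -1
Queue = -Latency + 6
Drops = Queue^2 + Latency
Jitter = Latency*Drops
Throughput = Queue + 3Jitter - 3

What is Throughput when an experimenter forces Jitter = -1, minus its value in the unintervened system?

141

Intervening sets Jitter = -1 and removes its equation (Jitter = Latency*Drops).
Queue = -Latency + 6  [with Latency=-1]  = 7
Throughput = Queue + 3Jitter - 3  [with Queue=7, Jitter=-1]  = 1
Without intervention: Queue = -Latency + 6  [with Latency=-1]  = 7; Drops = Queue^2 + Latency  [with Queue=7, Latency=-1]  = 48; Jitter = Latency*Drops  [with Latency=-1, Drops=48]  = -48; Throughput = Queue + 3Jitter - 3  [with Queue=7, Jitter=-48]  = -140.
Change = 1 − (-140) = 141.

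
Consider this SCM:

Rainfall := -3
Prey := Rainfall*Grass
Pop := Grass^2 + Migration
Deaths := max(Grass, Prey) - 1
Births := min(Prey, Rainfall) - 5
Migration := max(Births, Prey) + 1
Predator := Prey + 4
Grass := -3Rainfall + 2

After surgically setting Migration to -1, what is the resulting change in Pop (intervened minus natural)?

31

do(Migration=-1) replaces the equation Migration := max(Births, Prey) + 1 with the constant Migration = -1.
Grass = -3Rainfall + 2  [with Rainfall=-3]  = 11
Pop = Grass^2 + Migration  [with Grass=11, Migration=-1]  = 120
Without intervention: Grass = -3Rainfall + 2  [with Rainfall=-3]  = 11; Prey = Rainfall*Grass  [with Rainfall=-3, Grass=11]  = -33; Births = min(Prey, Rainfall) - 5  [with Prey=-33, Rainfall=-3]  = -38; Migration = max(Births, Prey) + 1  [with Births=-38, Prey=-33]  = -32; Pop = Grass^2 + Migration  [with Grass=11, Migration=-32]  = 89.
Change = 120 − 89 = 31.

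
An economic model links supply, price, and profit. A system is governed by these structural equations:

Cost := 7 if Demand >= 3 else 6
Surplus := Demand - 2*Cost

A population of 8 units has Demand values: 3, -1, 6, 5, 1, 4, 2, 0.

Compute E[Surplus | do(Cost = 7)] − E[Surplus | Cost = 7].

Every unit gets Cost=7 under the intervention. Surplus values become -11, -15, -8, -9, -13, -10, -12, -14; E[Surplus|do(Cost=7)] = -11.5.
E[Surplus|Cost=7] averages over only the 4 units with Cost=7 (Demand = 3, 6, 5, 4): Surplus = -11, -8, -9, -10, mean -9.5.
Difference = -11.5 − (-9.5) = -2.

-2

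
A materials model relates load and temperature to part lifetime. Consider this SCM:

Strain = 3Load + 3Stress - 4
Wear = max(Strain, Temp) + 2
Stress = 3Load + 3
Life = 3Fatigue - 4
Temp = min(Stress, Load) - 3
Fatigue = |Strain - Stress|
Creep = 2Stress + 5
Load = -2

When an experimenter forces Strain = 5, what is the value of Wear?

The intervention breaks the incoming arrows to Strain: Strain = 3Load + 3Stress - 4 no longer applies, and Strain = 5.
Stress = 3Load + 3  [with Load=-2]  = -3
Temp = min(Stress, Load) - 3  [with Stress=-3, Load=-2]  = -6
Wear = max(Strain, Temp) + 2  [with Strain=5, Temp=-6]  = 7

7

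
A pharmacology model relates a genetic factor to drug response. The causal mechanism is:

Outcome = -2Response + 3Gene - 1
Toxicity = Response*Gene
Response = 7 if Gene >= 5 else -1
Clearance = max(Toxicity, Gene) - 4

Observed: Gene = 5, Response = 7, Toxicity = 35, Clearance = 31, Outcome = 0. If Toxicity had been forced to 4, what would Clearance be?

The intervention breaks the incoming arrows to Toxicity: Toxicity = Response*Gene no longer applies, and Toxicity = 4.
Clearance = max(Toxicity, Gene) - 4  [with Toxicity=4, Gene=5]  = 1

1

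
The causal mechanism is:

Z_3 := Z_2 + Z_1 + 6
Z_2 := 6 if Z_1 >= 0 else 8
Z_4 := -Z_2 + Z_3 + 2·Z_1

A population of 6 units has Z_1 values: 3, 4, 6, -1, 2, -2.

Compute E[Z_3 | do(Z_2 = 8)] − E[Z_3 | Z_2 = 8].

The intervention sets Z_2=8 in all 6 units regardless of Z_1. Recomputing Z_3 per unit gives 17, 18, 20, 13, 16, 12; average 16.
Observing Z_2=8 restricts to units where Z_2's equation naturally yields 8: Z_1 ∈ {-1, -2}. In that subpopulation Z_3 = 13, 12, mean 12.5.
Difference = 16 − 12.5 = 3.5.

3.5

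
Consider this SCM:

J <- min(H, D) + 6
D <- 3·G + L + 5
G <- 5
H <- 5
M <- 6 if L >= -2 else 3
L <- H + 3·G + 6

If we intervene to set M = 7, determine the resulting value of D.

46

The intervention breaks the incoming arrows to M: M <- 6 if L >= -2 else 3 no longer applies, and M = 7.
Since D is not a descendant of the intervened variable, it is unaffected.
L = H + 3·G + 6  [with H=5, G=5]  = 26
D = 3·G + L + 5  [with G=5, L=26]  = 46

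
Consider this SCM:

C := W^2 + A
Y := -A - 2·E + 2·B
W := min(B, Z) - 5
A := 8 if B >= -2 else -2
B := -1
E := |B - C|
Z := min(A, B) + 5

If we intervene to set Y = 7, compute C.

44

The intervention breaks the incoming arrows to Y: Y := -A - 2·E + 2·B no longer applies, and Y = 7.
C is not downstream of the intervention, so its value is determined by the original equations.
A = 8 if B >= -2 else -2  [with B=-1]  = 8
Z = min(A, B) + 5  [with A=8, B=-1]  = 4
W = min(B, Z) - 5  [with B=-1, Z=4]  = -6
C = W^2 + A  [with W=-6, A=8]  = 44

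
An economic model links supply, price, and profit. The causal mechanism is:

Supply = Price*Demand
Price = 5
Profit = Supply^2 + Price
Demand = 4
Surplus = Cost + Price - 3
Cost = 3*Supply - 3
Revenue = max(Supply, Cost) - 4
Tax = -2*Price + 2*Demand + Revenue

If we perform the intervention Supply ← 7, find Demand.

4

Under do(Supply=7), the mechanism Supply = Price*Demand is discarded; Supply is fixed at 7.
Demand is not downstream of the intervention, so its value is determined by the original equations.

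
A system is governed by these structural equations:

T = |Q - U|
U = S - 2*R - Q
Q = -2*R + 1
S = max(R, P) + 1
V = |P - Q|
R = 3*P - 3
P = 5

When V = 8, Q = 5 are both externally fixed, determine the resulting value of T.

21

The joint intervention fixes V = 8, Q = 5, removing each variable's own equation.
R = 3*P - 3  [with P=5]  = 12
S = max(R, P) + 1  [with R=12, P=5]  = 13
U = S - 2*R - Q  [with S=13, R=12, Q=5]  = -16
T = |Q - U|  [with Q=5, U=-16]  = 21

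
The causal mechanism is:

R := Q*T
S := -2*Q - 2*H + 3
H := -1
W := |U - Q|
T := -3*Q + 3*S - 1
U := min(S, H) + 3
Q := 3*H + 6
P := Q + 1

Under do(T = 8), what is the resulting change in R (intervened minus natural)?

63

The intervention breaks the incoming arrows to T: T := -3*Q + 3*S - 1 no longer applies, and T = 8.
Q = 3*H + 6  [with H=-1]  = 3
R = Q*T  [with Q=3, T=8]  = 24
Without intervention: Q = 3*H + 6  [with H=-1]  = 3; S = -2*Q - 2*H + 3  [with Q=3, H=-1]  = -1; T = -3*Q + 3*S - 1  [with Q=3, S=-1]  = -13; R = Q*T  [with Q=3, T=-13]  = -39.
Change = 24 − (-39) = 63.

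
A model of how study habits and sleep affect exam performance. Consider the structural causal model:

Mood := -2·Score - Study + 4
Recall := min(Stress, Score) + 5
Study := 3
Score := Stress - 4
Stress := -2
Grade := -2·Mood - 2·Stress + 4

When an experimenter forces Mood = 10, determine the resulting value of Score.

-6

Under do(Mood=10), the mechanism Mood := -2·Score - Study + 4 is discarded; Mood is fixed at 10.
Since Score is not a descendant of the intervened variable, it is unaffected.
Score = Stress - 4  [with Stress=-2]  = -6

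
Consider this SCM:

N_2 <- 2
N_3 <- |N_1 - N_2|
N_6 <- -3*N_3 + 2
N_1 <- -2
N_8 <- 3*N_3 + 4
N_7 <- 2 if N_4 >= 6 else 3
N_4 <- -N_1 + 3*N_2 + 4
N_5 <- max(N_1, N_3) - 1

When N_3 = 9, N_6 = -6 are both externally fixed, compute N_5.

8

The joint intervention fixes N_3 = 9, N_6 = -6, removing each variable's own equation.
N_5 = max(N_1, N_3) - 1  [with N_1=-2, N_3=9]  = 8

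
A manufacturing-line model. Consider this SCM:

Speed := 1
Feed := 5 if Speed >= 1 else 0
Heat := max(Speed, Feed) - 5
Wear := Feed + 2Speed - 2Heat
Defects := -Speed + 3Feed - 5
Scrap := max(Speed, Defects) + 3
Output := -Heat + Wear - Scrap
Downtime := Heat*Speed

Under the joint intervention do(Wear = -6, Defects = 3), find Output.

Under do(Wear = -6, Defects = 3), each intervened variable's structural equation is replaced by its fixed value.
Feed = 5 if Speed >= 1 else 0  [with Speed=1]  = 5
Heat = max(Speed, Feed) - 5  [with Speed=1, Feed=5]  = 0
Scrap = max(Speed, Defects) + 3  [with Speed=1, Defects=3]  = 6
Output = -Heat + Wear - Scrap  [with Heat=0, Wear=-6, Scrap=6]  = -12

-12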